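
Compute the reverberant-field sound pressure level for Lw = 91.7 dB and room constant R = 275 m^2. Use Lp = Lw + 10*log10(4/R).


4/R = 4/275 = 0.0145455
Lp = 91.7 + 10*log10(0.0145455) = 73.327 dB


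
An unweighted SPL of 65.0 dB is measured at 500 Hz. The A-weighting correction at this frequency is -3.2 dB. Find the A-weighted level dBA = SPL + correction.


A-weighting table: 500 Hz -> -3.2 dB correction
SPL_A = SPL + correction = 65.0 + (-3.2) = 61.8 dBA


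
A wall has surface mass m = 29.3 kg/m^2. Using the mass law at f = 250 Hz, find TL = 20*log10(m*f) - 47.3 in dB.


m * f = 29.3 * 250 = 7325
20*log10(7325) = 77.2962 dB
TL = 77.2962 - 47.3 = 29.996 dB


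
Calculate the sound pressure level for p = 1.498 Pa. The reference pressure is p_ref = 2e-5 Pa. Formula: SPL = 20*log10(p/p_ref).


p / p_ref = 1.498 / 2e-5 = 74900
SPL = 20 * log10(74900) = 97.49 dB


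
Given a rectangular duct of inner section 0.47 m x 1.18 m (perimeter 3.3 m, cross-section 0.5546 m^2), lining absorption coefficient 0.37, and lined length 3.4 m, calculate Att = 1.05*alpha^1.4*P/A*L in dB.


alpha^1.4 = 0.37^1.4 = 0.248589
Attenuation rate = 1.05 * alpha^1.4 * P / A
= 1.05 * 0.248589 * 3.3 / 0.5546 = 1.55312 dB/m
Total Att = 1.55312 * 3.4 = 5.2806 dB


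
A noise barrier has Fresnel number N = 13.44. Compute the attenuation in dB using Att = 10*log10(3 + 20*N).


3 + 20*N = 3 + 20*13.44 = 271.8
Att = 10*log10(271.8) = 24.342 dB


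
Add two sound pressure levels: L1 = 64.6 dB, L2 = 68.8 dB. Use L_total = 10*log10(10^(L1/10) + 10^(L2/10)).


10^(64.6/10) = 2.88403e+06
10^(68.8/10) = 7.58578e+06
Sum = 2.88403e+06 + 7.58578e+06 = 1.04698e+07
L_total = 10*log10(1.04698e+07) = 70.199 dB


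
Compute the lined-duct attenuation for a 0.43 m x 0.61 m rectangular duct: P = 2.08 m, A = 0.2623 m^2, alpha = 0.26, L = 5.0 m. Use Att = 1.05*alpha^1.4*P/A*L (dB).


alpha^1.4 = 0.26^1.4 = 0.151692
Attenuation rate = 1.05 * alpha^1.4 * P / A
= 1.05 * 0.151692 * 2.08 / 0.2623 = 1.26304 dB/m
Total Att = 1.26304 * 5.0 = 6.3152 dB


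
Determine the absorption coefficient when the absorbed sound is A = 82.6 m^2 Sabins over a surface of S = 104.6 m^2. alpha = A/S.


Absorption coefficient = absorbed power / incident power
alpha = A / S = 82.6 / 104.6 = 0.78967


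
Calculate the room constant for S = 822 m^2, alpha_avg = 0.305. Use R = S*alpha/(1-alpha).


R = 822 * 0.305 / (1 - 0.305) = 360.73 m^2


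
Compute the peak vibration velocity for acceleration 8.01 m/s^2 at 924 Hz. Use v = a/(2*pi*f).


omega = 2*pi*f = 2*pi*924 = 5805.66 rad/s
v = a / omega = 8.01 / 5805.66 = 0.0013797 m/s


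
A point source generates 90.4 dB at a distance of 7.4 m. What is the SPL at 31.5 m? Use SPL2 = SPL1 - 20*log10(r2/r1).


r2/r1 = 31.5/7.4 = 4.25676
Correction = 20*log10(4.25676) = 12.5816 dB
SPL2 = 90.4 - 12.5816 = 77.818 dB


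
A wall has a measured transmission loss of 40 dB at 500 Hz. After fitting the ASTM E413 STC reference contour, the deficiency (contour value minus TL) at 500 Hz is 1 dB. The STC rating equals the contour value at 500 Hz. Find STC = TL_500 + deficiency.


By ASTM E413, STC = value of the fitted reference contour at 500 Hz.
Contour value at 500 Hz = TL_500 + deficiency = 40 + 1 = 41
STC = 41


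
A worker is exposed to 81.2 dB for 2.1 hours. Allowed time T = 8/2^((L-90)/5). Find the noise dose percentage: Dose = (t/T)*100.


T_allowed = 8 / 2^((81.2 - 90)/5) = 27.0958 hr
Dose = 2.1 / 27.0958 * 100 = 7.7503 %


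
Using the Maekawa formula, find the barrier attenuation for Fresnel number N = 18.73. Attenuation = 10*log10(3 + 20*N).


3 + 20*N = 3 + 20*18.73 = 377.6
Att = 10*log10(377.6) = 25.77 dB


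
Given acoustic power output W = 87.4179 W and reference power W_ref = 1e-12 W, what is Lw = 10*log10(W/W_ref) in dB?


W / W_ref = 87.4179 / 1e-12 = 8.74179e+13
Lw = 10 * log10(8.74179e+13) = 139.42 dB


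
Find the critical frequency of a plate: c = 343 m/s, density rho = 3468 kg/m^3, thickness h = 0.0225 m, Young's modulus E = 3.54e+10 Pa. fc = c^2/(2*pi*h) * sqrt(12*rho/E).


12*rho/E = 12*3468/3.54e+10 = 1.17559e-06
sqrt(12*rho/E) = sqrt(1.17559e-06) = 0.00108425
c^2/(2*pi*h) = 343^2/(2*pi*0.0225) = 832196
fc = 832196 * 0.00108425 = 902.31 Hz


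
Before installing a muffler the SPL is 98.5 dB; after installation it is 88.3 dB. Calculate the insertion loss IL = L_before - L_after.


Insertion loss = SPL without muffler - SPL with muffler
IL = 98.5 - 88.3 = 10.2 dB


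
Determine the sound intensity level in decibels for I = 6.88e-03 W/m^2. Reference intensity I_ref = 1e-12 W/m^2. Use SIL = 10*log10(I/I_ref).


I / I_ref = 6.88e-03 / 1e-12 = 6.88e+09
SIL = 10 * log10(6.88e+09) = 98.376 dB


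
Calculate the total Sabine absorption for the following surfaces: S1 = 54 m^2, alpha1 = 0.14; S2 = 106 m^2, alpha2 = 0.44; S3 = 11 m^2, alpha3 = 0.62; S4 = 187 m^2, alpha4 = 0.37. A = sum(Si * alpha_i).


54 * 0.14 = 7.56
106 * 0.44 = 46.64
11 * 0.62 = 6.82
187 * 0.37 = 69.19
A_total = 7.56 + 46.64 + 6.82 + 69.19 = 130.21 m^2


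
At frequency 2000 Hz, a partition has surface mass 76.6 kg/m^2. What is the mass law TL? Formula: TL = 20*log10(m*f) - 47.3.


m * f = 76.6 * 2000 = 153200
20*log10(153200) = 103.705 dB
TL = 103.705 - 47.3 = 56.405 dB


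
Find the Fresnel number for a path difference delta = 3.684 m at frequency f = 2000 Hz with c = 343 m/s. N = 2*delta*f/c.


N = 2*delta*f/c = 2*delta/lambda, where lambda = c/f
lambda = 343 / 2000 = 0.1715 m
N = 2 * 3.684 / 0.1715 = 42.962


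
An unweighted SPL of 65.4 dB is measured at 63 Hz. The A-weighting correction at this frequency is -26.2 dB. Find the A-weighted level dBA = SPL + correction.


A-weighting table: 63 Hz -> -26.2 dB correction
SPL_A = SPL + correction = 65.4 + (-26.2) = 39.2 dBA


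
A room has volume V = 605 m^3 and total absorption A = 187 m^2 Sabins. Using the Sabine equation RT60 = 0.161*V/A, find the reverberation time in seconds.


RT60 = 0.161 * 605 / 187 = 0.52088 s


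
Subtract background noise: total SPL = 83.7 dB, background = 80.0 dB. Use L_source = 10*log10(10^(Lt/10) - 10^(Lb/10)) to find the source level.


10^(83.7/10) = 2.34423e+08
10^(80.0/10) = 1e+08
Difference = 2.34423e+08 - 1e+08 = 1.34423e+08
L_source = 10*log10(1.34423e+08) = 81.285 dB


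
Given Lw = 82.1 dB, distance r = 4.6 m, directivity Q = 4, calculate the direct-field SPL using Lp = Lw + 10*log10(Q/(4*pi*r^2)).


4*pi*r^2 = 4*pi*4.6^2 = 265.904 m^2
Q / (4*pi*r^2) = 4 / 265.904 = 0.015043
Lp = 82.1 + 10*log10(0.015043) = 63.873 dB


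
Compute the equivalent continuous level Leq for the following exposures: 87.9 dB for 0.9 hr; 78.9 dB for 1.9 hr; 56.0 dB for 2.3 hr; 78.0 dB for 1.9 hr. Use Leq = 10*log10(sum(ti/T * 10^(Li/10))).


T_total = 0.9 + 1.9 + 2.3 + 1.9 = 7.0 hr
(0.9/7.0) * 10^(87.9/10) = 7.92765e+07
(1.9/7.0) * 10^(78.9/10) = 2.10696e+07
(2.3/7.0) * 10^(56.0/10) = 130807
(1.9/7.0) * 10^(78.0/10) = 1.7126e+07
Sum = 7.92765e+07 + 2.10696e+07 + 130807 + 1.7126e+07 = 1.17603e+08
Leq = 10*log10(1.17603e+08) = 80.704 dB


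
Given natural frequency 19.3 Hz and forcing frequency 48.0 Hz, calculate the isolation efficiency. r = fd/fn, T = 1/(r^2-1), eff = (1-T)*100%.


r = 48.0 / 19.3 = 2.48705
r^2 - 1 = 2.48705^2 - 1 = 5.18542
T = 1/5.18542 = 0.192848
Efficiency = (1 - 0.192848)*100 = 80.715 %


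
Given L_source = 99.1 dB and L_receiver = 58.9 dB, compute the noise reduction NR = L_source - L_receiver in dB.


NR = L_source - L_receiver (difference between source and receiving room levels)
NR = 99.1 - 58.9 = 40.2 dB


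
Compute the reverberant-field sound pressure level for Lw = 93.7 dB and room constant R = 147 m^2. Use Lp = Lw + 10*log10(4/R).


4/R = 4/147 = 0.0272109
Lp = 93.7 + 10*log10(0.0272109) = 78.047 dB


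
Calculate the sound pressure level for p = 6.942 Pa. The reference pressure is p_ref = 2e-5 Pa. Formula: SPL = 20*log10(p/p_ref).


p / p_ref = 6.942 / 2e-5 = 347100
SPL = 20 * log10(347100) = 110.81 dB


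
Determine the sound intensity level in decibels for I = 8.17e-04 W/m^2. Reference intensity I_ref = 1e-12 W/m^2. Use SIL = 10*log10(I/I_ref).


I / I_ref = 8.17e-04 / 1e-12 = 8.17e+08
SIL = 10 * log10(8.17e+08) = 89.122 dB


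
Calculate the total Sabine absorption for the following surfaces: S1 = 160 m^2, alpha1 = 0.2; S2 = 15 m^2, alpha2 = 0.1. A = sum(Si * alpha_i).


160 * 0.2 = 32
15 * 0.1 = 1.5
A_total = 32 + 1.5 = 33.5 m^2


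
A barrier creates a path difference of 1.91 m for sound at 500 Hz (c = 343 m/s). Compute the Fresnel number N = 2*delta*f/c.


N = 2*delta*f/c = 2*delta/lambda, where lambda = c/f
lambda = 343 / 500 = 0.686 m
N = 2 * 1.91 / 0.686 = 5.5685


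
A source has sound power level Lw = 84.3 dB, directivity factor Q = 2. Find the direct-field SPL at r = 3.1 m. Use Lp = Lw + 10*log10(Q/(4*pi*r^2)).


4*pi*r^2 = 4*pi*3.1^2 = 120.763 m^2
Q / (4*pi*r^2) = 2 / 120.763 = 0.0165614
Lp = 84.3 + 10*log10(0.0165614) = 66.491 dB


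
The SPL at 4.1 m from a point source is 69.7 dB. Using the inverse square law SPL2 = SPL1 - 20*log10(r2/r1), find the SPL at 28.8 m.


r2/r1 = 28.8/4.1 = 7.02439
Correction = 20*log10(7.02439) = 16.9322 dB
SPL2 = 69.7 - 16.9322 = 52.768 dB


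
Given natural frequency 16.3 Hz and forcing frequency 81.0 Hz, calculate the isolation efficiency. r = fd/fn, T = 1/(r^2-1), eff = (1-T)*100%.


r = 81.0 / 16.3 = 4.96933
r^2 - 1 = 4.96933^2 - 1 = 23.6942
T = 1/23.6942 = 0.0422044
Efficiency = (1 - 0.0422044)*100 = 95.78 %


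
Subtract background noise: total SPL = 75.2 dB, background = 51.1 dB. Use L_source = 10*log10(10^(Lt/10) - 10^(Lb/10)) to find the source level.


10^(75.2/10) = 3.31131e+07
10^(51.1/10) = 128825
Difference = 3.31131e+07 - 128825 = 3.29843e+07
L_source = 10*log10(3.29843e+07) = 75.183 dB


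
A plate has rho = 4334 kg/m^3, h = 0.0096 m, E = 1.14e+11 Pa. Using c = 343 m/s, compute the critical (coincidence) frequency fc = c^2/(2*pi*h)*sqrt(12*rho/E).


12*rho/E = 12*4334/1.14e+11 = 4.56211e-07
sqrt(12*rho/E) = sqrt(4.56211e-07) = 0.000675434
c^2/(2*pi*h) = 343^2/(2*pi*0.0096) = 1.95046e+06
fc = 1.95046e+06 * 0.000675434 = 1317.4 Hz


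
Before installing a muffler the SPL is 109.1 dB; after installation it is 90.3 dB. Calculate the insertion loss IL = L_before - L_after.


Insertion loss = SPL without muffler - SPL with muffler
IL = 109.1 - 90.3 = 18.8 dB


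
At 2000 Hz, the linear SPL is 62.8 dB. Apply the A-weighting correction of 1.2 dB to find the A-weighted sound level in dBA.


A-weighting table: 2000 Hz -> 1.2 dB correction
SPL_A = SPL + correction = 62.8 + (1.2) = 64 dBA


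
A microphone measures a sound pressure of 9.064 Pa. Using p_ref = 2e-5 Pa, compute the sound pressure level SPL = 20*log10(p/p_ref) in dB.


p / p_ref = 9.064 / 2e-5 = 453200
SPL = 20 * log10(453200) = 113.13 dB


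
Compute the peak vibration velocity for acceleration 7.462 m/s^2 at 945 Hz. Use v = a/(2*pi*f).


omega = 2*pi*f = 2*pi*945 = 5937.61 rad/s
v = a / omega = 7.462 / 5937.61 = 0.0012567 m/s


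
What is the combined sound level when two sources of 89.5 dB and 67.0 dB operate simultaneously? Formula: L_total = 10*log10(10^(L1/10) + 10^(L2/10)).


10^(89.5/10) = 8.91251e+08
10^(67.0/10) = 5.01187e+06
Sum = 8.91251e+08 + 5.01187e+06 = 8.96263e+08
L_total = 10*log10(8.96263e+08) = 89.524 dB


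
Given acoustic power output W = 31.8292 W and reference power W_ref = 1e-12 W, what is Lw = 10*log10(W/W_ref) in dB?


W / W_ref = 31.8292 / 1e-12 = 3.18292e+13
Lw = 10 * log10(3.18292e+13) = 135.03 dB


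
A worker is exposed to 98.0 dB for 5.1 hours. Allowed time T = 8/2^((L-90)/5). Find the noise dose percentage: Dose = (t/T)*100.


T_allowed = 8 / 2^((98.0 - 90)/5) = 2.63902 hr
Dose = 5.1 / 2.63902 * 100 = 193.25 %


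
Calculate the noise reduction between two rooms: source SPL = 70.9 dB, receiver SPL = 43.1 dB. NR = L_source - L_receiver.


NR = L_source - L_receiver (difference between source and receiving room levels)
NR = 70.9 - 43.1 = 27.8 dB


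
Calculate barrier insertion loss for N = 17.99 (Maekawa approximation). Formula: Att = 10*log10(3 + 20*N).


3 + 20*N = 3 + 20*17.99 = 362.8
Att = 10*log10(362.8) = 25.597 dB


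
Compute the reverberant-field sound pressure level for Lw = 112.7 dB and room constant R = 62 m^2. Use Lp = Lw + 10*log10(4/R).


4/R = 4/62 = 0.0645161
Lp = 112.7 + 10*log10(0.0645161) = 100.8 dB


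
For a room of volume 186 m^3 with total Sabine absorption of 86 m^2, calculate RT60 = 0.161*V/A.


RT60 = 0.161 * 186 / 86 = 0.34821 s


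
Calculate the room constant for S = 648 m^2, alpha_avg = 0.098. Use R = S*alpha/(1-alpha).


R = 648 * 0.098 / (1 - 0.098) = 70.404 m^2


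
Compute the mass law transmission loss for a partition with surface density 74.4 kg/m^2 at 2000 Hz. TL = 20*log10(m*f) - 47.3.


m * f = 74.4 * 2000 = 148800
20*log10(148800) = 103.452 dB
TL = 103.452 - 47.3 = 56.152 dB


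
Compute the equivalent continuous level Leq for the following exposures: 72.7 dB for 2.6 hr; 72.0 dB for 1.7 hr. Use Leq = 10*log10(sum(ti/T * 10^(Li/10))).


T_total = 2.6 + 1.7 = 4.3 hr
(2.6/4.3) * 10^(72.7/10) = 1.12591e+07
(1.7/4.3) * 10^(72.0/10) = 6.26586e+06
Sum = 1.12591e+07 + 6.26586e+06 = 1.7525e+07
Leq = 10*log10(1.7525e+07) = 72.437 dB


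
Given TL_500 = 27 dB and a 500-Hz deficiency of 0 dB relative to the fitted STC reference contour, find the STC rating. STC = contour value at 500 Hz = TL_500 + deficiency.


By ASTM E413, STC = value of the fitted reference contour at 500 Hz.
Contour value at 500 Hz = TL_500 + deficiency = 27 + 0 = 27
STC = 27


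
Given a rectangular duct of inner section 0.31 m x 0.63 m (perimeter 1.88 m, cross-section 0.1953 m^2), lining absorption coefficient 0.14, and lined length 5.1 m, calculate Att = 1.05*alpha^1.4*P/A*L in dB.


alpha^1.4 = 0.14^1.4 = 0.0637645
Attenuation rate = 1.05 * alpha^1.4 * P / A
= 1.05 * 0.0637645 * 1.88 / 0.1953 = 0.644501 dB/m
Total Att = 0.644501 * 5.1 = 3.287 dB


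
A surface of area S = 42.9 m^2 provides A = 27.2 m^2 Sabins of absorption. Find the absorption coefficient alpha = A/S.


Absorption coefficient = absorbed power / incident power
alpha = A / S = 27.2 / 42.9 = 0.63403


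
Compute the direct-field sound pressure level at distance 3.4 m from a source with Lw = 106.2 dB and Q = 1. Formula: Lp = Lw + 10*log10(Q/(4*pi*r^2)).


4*pi*r^2 = 4*pi*3.4^2 = 145.267 m^2
Q / (4*pi*r^2) = 1 / 145.267 = 0.00688388
Lp = 106.2 + 10*log10(0.00688388) = 84.578 dB


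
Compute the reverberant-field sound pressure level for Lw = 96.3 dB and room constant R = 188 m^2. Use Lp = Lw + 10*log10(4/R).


4/R = 4/188 = 0.0212766
Lp = 96.3 + 10*log10(0.0212766) = 79.579 dB


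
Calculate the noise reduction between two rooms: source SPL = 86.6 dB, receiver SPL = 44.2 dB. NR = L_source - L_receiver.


NR = L_source - L_receiver (difference between source and receiving room levels)
NR = 86.6 - 44.2 = 42.4 dB


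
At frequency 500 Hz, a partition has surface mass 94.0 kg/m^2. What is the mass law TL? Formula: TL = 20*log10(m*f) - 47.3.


m * f = 94.0 * 500 = 47000
20*log10(47000) = 93.442 dB
TL = 93.442 - 47.3 = 46.142 dB


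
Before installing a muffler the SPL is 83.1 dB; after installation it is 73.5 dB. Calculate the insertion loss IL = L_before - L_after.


Insertion loss = SPL without muffler - SPL with muffler
IL = 83.1 - 73.5 = 9.6 dB


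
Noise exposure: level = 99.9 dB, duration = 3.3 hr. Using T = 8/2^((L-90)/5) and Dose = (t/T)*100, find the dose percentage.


T_allowed = 8 / 2^((99.9 - 90)/5) = 2.02792 hr
Dose = 3.3 / 2.02792 * 100 = 162.73 %


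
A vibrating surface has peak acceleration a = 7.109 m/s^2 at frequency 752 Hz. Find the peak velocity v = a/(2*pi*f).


omega = 2*pi*f = 2*pi*752 = 4724.96 rad/s
v = a / omega = 7.109 / 4724.96 = 0.0015046 m/s


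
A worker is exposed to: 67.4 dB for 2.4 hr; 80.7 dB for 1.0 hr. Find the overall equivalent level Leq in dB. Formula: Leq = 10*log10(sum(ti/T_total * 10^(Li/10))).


T_total = 2.4 + 1.0 = 3.4 hr
(2.4/3.4) * 10^(67.4/10) = 3.87911e+06
(1.0/3.4) * 10^(80.7/10) = 3.45558e+07
Sum = 3.87911e+06 + 3.45558e+07 = 3.84349e+07
Leq = 10*log10(3.84349e+07) = 75.847 dB


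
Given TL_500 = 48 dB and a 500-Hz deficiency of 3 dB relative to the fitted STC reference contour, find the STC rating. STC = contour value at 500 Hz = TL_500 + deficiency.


By ASTM E413, STC = value of the fitted reference contour at 500 Hz.
Contour value at 500 Hz = TL_500 + deficiency = 48 + 3 = 51
STC = 51


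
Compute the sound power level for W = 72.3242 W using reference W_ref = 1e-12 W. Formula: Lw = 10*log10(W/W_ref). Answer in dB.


W / W_ref = 72.3242 / 1e-12 = 7.23242e+13
Lw = 10 * log10(7.23242e+13) = 138.59 dB


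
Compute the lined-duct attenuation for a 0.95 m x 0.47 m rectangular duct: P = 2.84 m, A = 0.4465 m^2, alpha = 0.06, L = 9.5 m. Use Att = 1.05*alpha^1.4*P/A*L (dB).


alpha^1.4 = 0.06^1.4 = 0.0194721
Attenuation rate = 1.05 * alpha^1.4 * P / A
= 1.05 * 0.0194721 * 2.84 / 0.4465 = 0.130047 dB/m
Total Att = 0.130047 * 9.5 = 1.2354 dB


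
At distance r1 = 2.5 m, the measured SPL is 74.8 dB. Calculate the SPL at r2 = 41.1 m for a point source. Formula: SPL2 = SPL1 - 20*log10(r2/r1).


r2/r1 = 41.1/2.5 = 16.44
Correction = 20*log10(16.44) = 24.318 dB
SPL2 = 74.8 - 24.318 = 50.482 dB


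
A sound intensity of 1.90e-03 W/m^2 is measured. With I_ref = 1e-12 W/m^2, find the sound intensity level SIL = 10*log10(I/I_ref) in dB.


I / I_ref = 1.90e-03 / 1e-12 = 1.9e+09
SIL = 10 * log10(1.9e+09) = 92.788 dB


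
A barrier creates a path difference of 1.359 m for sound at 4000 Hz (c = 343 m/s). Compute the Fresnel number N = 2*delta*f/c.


N = 2*delta*f/c = 2*delta/lambda, where lambda = c/f
lambda = 343 / 4000 = 0.08575 m
N = 2 * 1.359 / 0.08575 = 31.697


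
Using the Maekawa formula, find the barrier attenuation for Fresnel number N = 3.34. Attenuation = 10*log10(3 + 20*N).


3 + 20*N = 3 + 20*3.34 = 69.8
Att = 10*log10(69.8) = 18.439 dB


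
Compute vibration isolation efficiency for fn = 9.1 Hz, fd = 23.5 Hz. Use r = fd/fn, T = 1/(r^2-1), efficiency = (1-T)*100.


r = 23.5 / 9.1 = 2.58242
r^2 - 1 = 2.58242^2 - 1 = 5.66889
T = 1/5.66889 = 0.176401
Efficiency = (1 - 0.176401)*100 = 82.36 %


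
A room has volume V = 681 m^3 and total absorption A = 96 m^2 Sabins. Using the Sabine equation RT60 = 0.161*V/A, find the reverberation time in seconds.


RT60 = 0.161 * 681 / 96 = 1.1421 s


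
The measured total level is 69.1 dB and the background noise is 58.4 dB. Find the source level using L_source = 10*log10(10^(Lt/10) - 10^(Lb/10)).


10^(69.1/10) = 8.12831e+06
10^(58.4/10) = 691831
Difference = 8.12831e+06 - 691831 = 7.43648e+06
L_source = 10*log10(7.43648e+06) = 68.714 dB


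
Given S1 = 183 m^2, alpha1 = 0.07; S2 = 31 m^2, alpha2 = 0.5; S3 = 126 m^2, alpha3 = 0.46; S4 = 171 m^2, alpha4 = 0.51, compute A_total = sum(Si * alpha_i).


183 * 0.07 = 12.81
31 * 0.5 = 15.5
126 * 0.46 = 57.96
171 * 0.51 = 87.21
A_total = 12.81 + 15.5 + 57.96 + 87.21 = 173.48 m^2


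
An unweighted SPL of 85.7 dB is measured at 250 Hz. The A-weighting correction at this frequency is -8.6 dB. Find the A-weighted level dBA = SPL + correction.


A-weighting table: 250 Hz -> -8.6 dB correction
SPL_A = SPL + correction = 85.7 + (-8.6) = 77.1 dBA


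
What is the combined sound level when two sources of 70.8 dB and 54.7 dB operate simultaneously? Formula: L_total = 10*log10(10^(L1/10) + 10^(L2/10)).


10^(70.8/10) = 1.20226e+07
10^(54.7/10) = 295121
Sum = 1.20226e+07 + 295121 = 1.23177e+07
L_total = 10*log10(1.23177e+07) = 70.905 dB


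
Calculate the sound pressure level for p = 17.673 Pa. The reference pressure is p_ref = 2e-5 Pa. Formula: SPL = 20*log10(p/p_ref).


p / p_ref = 17.673 / 2e-5 = 883650
SPL = 20 * log10(883650) = 118.93 dB


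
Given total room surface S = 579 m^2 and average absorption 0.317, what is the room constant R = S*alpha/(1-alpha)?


R = 579 * 0.317 / (1 - 0.317) = 268.73 m^2


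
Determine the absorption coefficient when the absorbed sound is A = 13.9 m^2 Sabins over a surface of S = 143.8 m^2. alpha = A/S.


Absorption coefficient = absorbed power / incident power
alpha = A / S = 13.9 / 143.8 = 0.096662


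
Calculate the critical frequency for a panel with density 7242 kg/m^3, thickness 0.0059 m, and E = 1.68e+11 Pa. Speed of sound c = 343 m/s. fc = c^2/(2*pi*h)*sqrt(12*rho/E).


12*rho/E = 12*7242/1.68e+11 = 5.17286e-07
sqrt(12*rho/E) = sqrt(5.17286e-07) = 0.000719226
c^2/(2*pi*h) = 343^2/(2*pi*0.0059) = 3.17363e+06
fc = 3.17363e+06 * 0.000719226 = 2282.6 Hz


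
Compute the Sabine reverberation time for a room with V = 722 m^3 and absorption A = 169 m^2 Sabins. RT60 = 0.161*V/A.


RT60 = 0.161 * 722 / 169 = 0.68782 s


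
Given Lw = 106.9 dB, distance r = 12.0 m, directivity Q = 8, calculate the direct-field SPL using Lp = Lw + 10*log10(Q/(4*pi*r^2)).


4*pi*r^2 = 4*pi*12.0^2 = 1809.56 m^2
Q / (4*pi*r^2) = 8 / 1809.56 = 0.00442096
Lp = 106.9 + 10*log10(0.00442096) = 83.355 dB


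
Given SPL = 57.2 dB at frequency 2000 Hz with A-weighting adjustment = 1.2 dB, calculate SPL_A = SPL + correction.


A-weighting table: 2000 Hz -> 1.2 dB correction
SPL_A = SPL + correction = 57.2 + (1.2) = 58.4 dBA


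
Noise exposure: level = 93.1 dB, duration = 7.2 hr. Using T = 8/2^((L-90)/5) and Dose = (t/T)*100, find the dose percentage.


T_allowed = 8 / 2^((93.1 - 90)/5) = 5.20537 hr
Dose = 7.2 / 5.20537 * 100 = 138.32 %


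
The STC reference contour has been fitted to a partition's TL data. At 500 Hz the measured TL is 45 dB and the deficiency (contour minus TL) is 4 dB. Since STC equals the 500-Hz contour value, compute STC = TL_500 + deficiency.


By ASTM E413, STC = value of the fitted reference contour at 500 Hz.
Contour value at 500 Hz = TL_500 + deficiency = 45 + 4 = 49
STC = 49


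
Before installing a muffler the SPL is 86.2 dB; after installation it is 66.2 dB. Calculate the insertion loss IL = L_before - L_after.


Insertion loss = SPL without muffler - SPL with muffler
IL = 86.2 - 66.2 = 20 dB


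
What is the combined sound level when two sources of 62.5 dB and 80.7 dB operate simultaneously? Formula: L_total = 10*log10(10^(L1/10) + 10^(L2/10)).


10^(62.5/10) = 1.77828e+06
10^(80.7/10) = 1.1749e+08
Sum = 1.77828e+06 + 1.1749e+08 = 1.19268e+08
L_total = 10*log10(1.19268e+08) = 80.765 dB


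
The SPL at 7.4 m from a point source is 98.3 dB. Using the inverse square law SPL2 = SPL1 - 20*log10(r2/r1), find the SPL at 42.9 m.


r2/r1 = 42.9/7.4 = 5.7973
Correction = 20*log10(5.7973) = 15.2645 dB
SPL2 = 98.3 - 15.2645 = 83.035 dB


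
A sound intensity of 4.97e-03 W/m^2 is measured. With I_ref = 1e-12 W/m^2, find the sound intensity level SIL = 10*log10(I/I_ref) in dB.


I / I_ref = 4.97e-03 / 1e-12 = 4.97e+09
SIL = 10 * log10(4.97e+09) = 96.964 dB


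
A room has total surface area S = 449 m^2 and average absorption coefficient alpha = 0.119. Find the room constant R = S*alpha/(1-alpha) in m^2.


R = 449 * 0.119 / (1 - 0.119) = 60.648 m^2


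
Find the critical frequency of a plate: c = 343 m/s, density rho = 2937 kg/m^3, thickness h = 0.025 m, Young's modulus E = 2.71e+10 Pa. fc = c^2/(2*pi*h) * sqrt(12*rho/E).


12*rho/E = 12*2937/2.71e+10 = 1.30052e-06
sqrt(12*rho/E) = sqrt(1.30052e-06) = 0.0011404
c^2/(2*pi*h) = 343^2/(2*pi*0.025) = 748977
fc = 748977 * 0.0011404 = 854.13 Hz


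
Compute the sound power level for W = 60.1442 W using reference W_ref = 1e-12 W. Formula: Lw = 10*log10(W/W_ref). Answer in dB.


W / W_ref = 60.1442 / 1e-12 = 6.01442e+13
Lw = 10 * log10(6.01442e+13) = 137.79 dB


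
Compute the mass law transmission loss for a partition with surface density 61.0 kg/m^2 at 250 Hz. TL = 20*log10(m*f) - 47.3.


m * f = 61.0 * 250 = 15250
20*log10(15250) = 83.6654 dB
TL = 83.6654 - 47.3 = 36.365 dB


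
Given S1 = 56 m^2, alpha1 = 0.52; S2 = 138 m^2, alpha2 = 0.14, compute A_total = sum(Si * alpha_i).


56 * 0.52 = 29.12
138 * 0.14 = 19.32
A_total = 29.12 + 19.32 = 48.44 m^2


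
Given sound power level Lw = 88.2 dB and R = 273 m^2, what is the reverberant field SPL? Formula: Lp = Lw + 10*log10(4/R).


4/R = 4/273 = 0.014652
Lp = 88.2 + 10*log10(0.014652) = 69.859 dB


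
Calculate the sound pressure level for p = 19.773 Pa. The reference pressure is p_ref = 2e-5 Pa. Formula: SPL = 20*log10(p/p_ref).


p / p_ref = 19.773 / 2e-5 = 988650
SPL = 20 * log10(988650) = 119.9 dB


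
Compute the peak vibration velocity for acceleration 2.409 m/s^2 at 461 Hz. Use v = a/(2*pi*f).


omega = 2*pi*f = 2*pi*461 = 2896.55 rad/s
v = a / omega = 2.409 / 2896.55 = 0.00083168 m/s


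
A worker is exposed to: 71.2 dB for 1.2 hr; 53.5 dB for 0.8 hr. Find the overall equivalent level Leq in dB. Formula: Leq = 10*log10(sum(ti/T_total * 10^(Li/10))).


T_total = 1.2 + 0.8 = 2.0 hr
(1.2/2.0) * 10^(71.2/10) = 7.90954e+06
(0.8/2.0) * 10^(53.5/10) = 89548.8
Sum = 7.90954e+06 + 89548.8 = 7.99909e+06
Leq = 10*log10(7.99909e+06) = 69.03 dB


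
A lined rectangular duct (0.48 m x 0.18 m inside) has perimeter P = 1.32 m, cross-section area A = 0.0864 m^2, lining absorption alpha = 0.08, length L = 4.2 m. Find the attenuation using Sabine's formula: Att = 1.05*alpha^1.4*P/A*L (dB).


alpha^1.4 = 0.08^1.4 = 0.029129
Attenuation rate = 1.05 * alpha^1.4 * P / A
= 1.05 * 0.029129 * 1.32 / 0.0864 = 0.467278 dB/m
Total Att = 0.467278 * 4.2 = 1.9626 dB


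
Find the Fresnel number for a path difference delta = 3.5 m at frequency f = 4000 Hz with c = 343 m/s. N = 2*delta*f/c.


N = 2*delta*f/c = 2*delta/lambda, where lambda = c/f
lambda = 343 / 4000 = 0.08575 m
N = 2 * 3.5 / 0.08575 = 81.633


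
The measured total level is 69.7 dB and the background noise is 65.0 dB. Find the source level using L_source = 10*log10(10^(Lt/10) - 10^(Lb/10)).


10^(69.7/10) = 9.33254e+06
10^(65.0/10) = 3.16228e+06
Difference = 9.33254e+06 - 3.16228e+06 = 6.17026e+06
L_source = 10*log10(6.17026e+06) = 67.903 dB


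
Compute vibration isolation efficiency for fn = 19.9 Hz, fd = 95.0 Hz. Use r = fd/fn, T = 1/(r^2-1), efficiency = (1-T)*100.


r = 95.0 / 19.9 = 4.77387
r^2 - 1 = 4.77387^2 - 1 = 21.7898
T = 1/21.7898 = 0.045893
Efficiency = (1 - 0.045893)*100 = 95.411 %


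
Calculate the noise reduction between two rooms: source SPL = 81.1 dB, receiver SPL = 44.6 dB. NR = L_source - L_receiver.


NR = L_source - L_receiver (difference between source and receiving room levels)
NR = 81.1 - 44.6 = 36.5 dB


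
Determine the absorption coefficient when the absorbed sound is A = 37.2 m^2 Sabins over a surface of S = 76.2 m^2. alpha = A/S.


Absorption coefficient = absorbed power / incident power
alpha = A / S = 37.2 / 76.2 = 0.48819


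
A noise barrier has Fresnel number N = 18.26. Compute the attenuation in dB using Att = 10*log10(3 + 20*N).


3 + 20*N = 3 + 20*18.26 = 368.2
Att = 10*log10(368.2) = 25.661 dB


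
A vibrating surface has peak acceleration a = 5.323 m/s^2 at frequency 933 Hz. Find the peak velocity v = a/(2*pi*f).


omega = 2*pi*f = 2*pi*933 = 5862.21 rad/s
v = a / omega = 5.323 / 5862.21 = 0.00090802 m/s


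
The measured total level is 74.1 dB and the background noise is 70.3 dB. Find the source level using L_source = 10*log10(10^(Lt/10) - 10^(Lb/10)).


10^(74.1/10) = 2.5704e+07
10^(70.3/10) = 1.07152e+07
Difference = 2.5704e+07 - 1.07152e+07 = 1.49888e+07
L_source = 10*log10(1.49888e+07) = 71.758 dB


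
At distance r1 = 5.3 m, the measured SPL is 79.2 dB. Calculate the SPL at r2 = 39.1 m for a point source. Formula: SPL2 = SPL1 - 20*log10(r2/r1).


r2/r1 = 39.1/5.3 = 7.37736
Correction = 20*log10(7.37736) = 17.358 dB
SPL2 = 79.2 - 17.358 = 61.842 dB


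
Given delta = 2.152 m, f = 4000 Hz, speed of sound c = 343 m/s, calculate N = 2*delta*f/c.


N = 2*delta*f/c = 2*delta/lambda, where lambda = c/f
lambda = 343 / 4000 = 0.08575 m
N = 2 * 2.152 / 0.08575 = 50.192


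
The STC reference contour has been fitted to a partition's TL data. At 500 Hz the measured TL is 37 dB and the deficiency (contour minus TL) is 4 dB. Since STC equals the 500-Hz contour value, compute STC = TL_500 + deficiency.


By ASTM E413, STC = value of the fitted reference contour at 500 Hz.
Contour value at 500 Hz = TL_500 + deficiency = 37 + 4 = 41
STC = 41


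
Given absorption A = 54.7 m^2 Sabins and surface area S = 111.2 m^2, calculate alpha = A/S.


Absorption coefficient = absorbed power / incident power
alpha = A / S = 54.7 / 111.2 = 0.49191


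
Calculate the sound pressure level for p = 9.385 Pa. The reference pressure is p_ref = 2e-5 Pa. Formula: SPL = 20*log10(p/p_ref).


p / p_ref = 9.385 / 2e-5 = 469250
SPL = 20 * log10(469250) = 113.43 dB


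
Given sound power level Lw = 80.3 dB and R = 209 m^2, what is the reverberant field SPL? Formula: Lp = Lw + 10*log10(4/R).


4/R = 4/209 = 0.0191388
Lp = 80.3 + 10*log10(0.0191388) = 63.119 dB


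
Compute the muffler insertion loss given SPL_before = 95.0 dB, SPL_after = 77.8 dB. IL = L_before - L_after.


Insertion loss = SPL without muffler - SPL with muffler
IL = 95.0 - 77.8 = 17.2 dB


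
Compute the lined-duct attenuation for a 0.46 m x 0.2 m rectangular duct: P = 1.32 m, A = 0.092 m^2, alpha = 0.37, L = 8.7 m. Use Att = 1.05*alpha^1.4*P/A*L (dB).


alpha^1.4 = 0.37^1.4 = 0.248589
Attenuation rate = 1.05 * alpha^1.4 * P / A
= 1.05 * 0.248589 * 1.32 / 0.092 = 3.74505 dB/m
Total Att = 3.74505 * 8.7 = 32.582 dB


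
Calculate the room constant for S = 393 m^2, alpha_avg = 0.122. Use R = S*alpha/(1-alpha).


R = 393 * 0.122 / (1 - 0.122) = 54.608 m^2


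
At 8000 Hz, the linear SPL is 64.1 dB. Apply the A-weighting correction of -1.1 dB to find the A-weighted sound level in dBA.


A-weighting table: 8000 Hz -> -1.1 dB correction
SPL_A = SPL + correction = 64.1 + (-1.1) = 63 dBA


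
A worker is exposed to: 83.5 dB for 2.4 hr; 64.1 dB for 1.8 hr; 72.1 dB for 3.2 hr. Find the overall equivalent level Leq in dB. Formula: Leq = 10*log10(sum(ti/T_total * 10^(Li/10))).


T_total = 2.4 + 1.8 + 3.2 = 7.4 hr
(2.4/7.4) * 10^(83.5/10) = 7.26072e+07
(1.8/7.4) * 10^(64.1/10) = 625231
(3.2/7.4) * 10^(72.1/10) = 7.01323e+06
Sum = 7.26072e+07 + 625231 + 7.01323e+06 = 8.02457e+07
Leq = 10*log10(8.02457e+07) = 79.044 dB


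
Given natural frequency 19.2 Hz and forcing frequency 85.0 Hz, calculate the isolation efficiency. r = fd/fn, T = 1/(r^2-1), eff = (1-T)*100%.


r = 85.0 / 19.2 = 4.42708
r^2 - 1 = 4.42708^2 - 1 = 18.599
T = 1/18.599 = 0.0537663
Efficiency = (1 - 0.0537663)*100 = 94.623 %


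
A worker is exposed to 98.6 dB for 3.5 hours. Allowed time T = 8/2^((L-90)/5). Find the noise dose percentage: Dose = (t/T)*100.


T_allowed = 8 / 2^((98.6 - 90)/5) = 2.42839 hr
Dose = 3.5 / 2.42839 * 100 = 144.13 %


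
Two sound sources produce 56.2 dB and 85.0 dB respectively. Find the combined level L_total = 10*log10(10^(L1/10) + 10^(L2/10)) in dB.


10^(56.2/10) = 416869
10^(85.0/10) = 3.16228e+08
Sum = 416869 + 3.16228e+08 = 3.16645e+08
L_total = 10*log10(3.16645e+08) = 85.006 dB


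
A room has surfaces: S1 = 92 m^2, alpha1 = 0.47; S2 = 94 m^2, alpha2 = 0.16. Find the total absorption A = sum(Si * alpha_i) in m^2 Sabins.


92 * 0.47 = 43.24
94 * 0.16 = 15.04
A_total = 43.24 + 15.04 = 58.28 m^2


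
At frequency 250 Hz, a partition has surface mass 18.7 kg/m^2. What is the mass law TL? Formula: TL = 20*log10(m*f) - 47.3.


m * f = 18.7 * 250 = 4675
20*log10(4675) = 73.3956 dB
TL = 73.3956 - 47.3 = 26.096 dB


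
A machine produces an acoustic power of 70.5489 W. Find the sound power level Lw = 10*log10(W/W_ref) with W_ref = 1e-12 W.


W / W_ref = 70.5489 / 1e-12 = 7.05489e+13
Lw = 10 * log10(7.05489e+13) = 138.48 dB


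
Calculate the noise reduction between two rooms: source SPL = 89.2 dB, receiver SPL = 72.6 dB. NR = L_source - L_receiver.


NR = L_source - L_receiver (difference between source and receiving room levels)
NR = 89.2 - 72.6 = 16.6 dB


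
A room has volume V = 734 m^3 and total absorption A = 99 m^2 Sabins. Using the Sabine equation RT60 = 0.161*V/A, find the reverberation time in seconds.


RT60 = 0.161 * 734 / 99 = 1.1937 s


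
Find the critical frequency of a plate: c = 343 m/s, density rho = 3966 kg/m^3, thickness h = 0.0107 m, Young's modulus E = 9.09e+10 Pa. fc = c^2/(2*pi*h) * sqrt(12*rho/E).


12*rho/E = 12*3966/9.09e+10 = 5.23564e-07
sqrt(12*rho/E) = sqrt(5.23564e-07) = 0.000723577
c^2/(2*pi*h) = 343^2/(2*pi*0.0107) = 1.74995e+06
fc = 1.74995e+06 * 0.000723577 = 1266.2 Hz


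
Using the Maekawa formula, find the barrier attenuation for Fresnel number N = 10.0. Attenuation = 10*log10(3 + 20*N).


3 + 20*N = 3 + 20*10.0 = 203
Att = 10*log10(203) = 23.075 dB


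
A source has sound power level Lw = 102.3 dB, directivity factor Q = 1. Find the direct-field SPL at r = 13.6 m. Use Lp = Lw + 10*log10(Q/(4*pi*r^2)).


4*pi*r^2 = 4*pi*13.6^2 = 2324.28 m^2
Q / (4*pi*r^2) = 1 / 2324.28 = 0.000430241
Lp = 102.3 + 10*log10(0.000430241) = 68.637 dB


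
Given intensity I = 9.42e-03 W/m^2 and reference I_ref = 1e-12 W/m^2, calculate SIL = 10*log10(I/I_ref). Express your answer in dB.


I / I_ref = 9.42e-03 / 1e-12 = 9.42e+09
SIL = 10 * log10(9.42e+09) = 99.741 dB


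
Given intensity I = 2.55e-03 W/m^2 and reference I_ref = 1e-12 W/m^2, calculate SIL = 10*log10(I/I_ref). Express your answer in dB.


I / I_ref = 2.55e-03 / 1e-12 = 2.55e+09
SIL = 10 * log10(2.55e+09) = 94.065 dB


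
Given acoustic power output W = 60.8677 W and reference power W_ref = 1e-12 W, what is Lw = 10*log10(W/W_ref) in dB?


W / W_ref = 60.8677 / 1e-12 = 6.08677e+13
Lw = 10 * log10(6.08677e+13) = 137.84 dB


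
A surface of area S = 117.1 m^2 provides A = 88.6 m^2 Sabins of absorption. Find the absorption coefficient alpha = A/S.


Absorption coefficient = absorbed power / incident power
alpha = A / S = 88.6 / 117.1 = 0.75662


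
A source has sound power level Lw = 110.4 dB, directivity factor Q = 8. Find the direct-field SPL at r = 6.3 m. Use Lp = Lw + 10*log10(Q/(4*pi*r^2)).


4*pi*r^2 = 4*pi*6.3^2 = 498.759 m^2
Q / (4*pi*r^2) = 8 / 498.759 = 0.0160398
Lp = 110.4 + 10*log10(0.0160398) = 92.452 dB


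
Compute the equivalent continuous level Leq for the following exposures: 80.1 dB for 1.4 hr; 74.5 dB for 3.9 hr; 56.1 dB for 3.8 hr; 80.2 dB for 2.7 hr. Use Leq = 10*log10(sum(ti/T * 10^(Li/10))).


T_total = 1.4 + 3.9 + 3.8 + 2.7 = 11.8 hr
(1.4/11.8) * 10^(80.1/10) = 1.21408e+07
(3.9/11.8) * 10^(74.5/10) = 9.31499e+06
(3.8/11.8) * 10^(56.1/10) = 131190
(2.7/11.8) * 10^(80.2/10) = 2.39597e+07
Sum = 1.21408e+07 + 9.31499e+06 + 131190 + 2.39597e+07 = 4.55467e+07
Leq = 10*log10(4.55467e+07) = 76.585 dB


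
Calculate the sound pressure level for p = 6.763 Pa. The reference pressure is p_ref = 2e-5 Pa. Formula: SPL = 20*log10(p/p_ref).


p / p_ref = 6.763 / 2e-5 = 338150
SPL = 20 * log10(338150) = 110.58 dB


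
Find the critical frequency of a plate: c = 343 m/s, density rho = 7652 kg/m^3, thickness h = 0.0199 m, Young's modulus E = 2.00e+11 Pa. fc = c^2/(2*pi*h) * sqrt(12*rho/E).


12*rho/E = 12*7652/2.00e+11 = 4.5912e-07
sqrt(12*rho/E) = sqrt(4.5912e-07) = 0.000677584
c^2/(2*pi*h) = 343^2/(2*pi*0.0199) = 940926
fc = 940926 * 0.000677584 = 637.56 Hz


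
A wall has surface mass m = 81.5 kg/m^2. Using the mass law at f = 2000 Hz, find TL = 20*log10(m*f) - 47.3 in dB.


m * f = 81.5 * 2000 = 163000
20*log10(163000) = 104.244 dB
TL = 104.244 - 47.3 = 56.944 dB


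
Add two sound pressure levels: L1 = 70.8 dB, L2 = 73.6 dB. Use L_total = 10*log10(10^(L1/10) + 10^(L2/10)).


10^(70.8/10) = 1.20226e+07
10^(73.6/10) = 2.29087e+07
Sum = 1.20226e+07 + 2.29087e+07 = 3.49313e+07
L_total = 10*log10(3.49313e+07) = 75.432 dB


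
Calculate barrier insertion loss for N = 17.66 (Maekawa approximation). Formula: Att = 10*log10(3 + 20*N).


3 + 20*N = 3 + 20*17.66 = 356.2
Att = 10*log10(356.2) = 25.517 dB


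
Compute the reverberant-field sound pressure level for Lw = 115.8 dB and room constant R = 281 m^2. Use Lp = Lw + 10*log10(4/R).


4/R = 4/281 = 0.0142349
Lp = 115.8 + 10*log10(0.0142349) = 97.334 dB


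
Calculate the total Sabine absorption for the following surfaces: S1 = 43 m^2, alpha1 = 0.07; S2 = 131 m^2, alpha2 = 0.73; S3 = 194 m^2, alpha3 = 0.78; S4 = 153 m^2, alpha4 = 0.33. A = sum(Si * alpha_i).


43 * 0.07 = 3.01
131 * 0.73 = 95.63
194 * 0.78 = 151.32
153 * 0.33 = 50.49
A_total = 3.01 + 95.63 + 151.32 + 50.49 = 300.45 m^2


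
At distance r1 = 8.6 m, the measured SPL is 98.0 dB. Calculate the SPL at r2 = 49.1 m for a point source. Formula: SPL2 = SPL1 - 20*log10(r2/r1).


r2/r1 = 49.1/8.6 = 5.7093
Correction = 20*log10(5.7093) = 15.1317 dB
SPL2 = 98.0 - 15.1317 = 82.868 dB


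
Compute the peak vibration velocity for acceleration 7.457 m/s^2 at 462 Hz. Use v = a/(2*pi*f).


omega = 2*pi*f = 2*pi*462 = 2902.83 rad/s
v = a / omega = 7.457 / 2902.83 = 0.0025689 m/s


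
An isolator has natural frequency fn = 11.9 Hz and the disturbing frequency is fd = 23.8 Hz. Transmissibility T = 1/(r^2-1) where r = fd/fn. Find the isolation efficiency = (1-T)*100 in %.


r = 23.8 / 11.9 = 2
r^2 - 1 = 2^2 - 1 = 3
T = 1/3 = 0.333333
Efficiency = (1 - 0.333333)*100 = 66.667 %


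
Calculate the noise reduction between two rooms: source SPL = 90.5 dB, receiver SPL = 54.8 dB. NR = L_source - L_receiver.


NR = L_source - L_receiver (difference between source and receiving room levels)
NR = 90.5 - 54.8 = 35.7 dB


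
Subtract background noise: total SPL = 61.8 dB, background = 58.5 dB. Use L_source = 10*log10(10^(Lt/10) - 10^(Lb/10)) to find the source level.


10^(61.8/10) = 1.51356e+06
10^(58.5/10) = 707946
Difference = 1.51356e+06 - 707946 = 805614
L_source = 10*log10(805614) = 59.061 dB


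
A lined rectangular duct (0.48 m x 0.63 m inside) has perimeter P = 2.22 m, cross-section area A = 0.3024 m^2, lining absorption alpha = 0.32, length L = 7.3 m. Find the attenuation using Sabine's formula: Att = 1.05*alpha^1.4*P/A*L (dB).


alpha^1.4 = 0.32^1.4 = 0.202866
Attenuation rate = 1.05 * alpha^1.4 * P / A
= 1.05 * 0.202866 * 2.22 / 0.3024 = 1.56376 dB/m
Total Att = 1.56376 * 7.3 = 11.415 dB


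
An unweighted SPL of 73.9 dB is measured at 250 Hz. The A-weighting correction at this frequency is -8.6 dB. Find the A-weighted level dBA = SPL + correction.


A-weighting table: 250 Hz -> -8.6 dB correction
SPL_A = SPL + correction = 73.9 + (-8.6) = 65.3 dBA


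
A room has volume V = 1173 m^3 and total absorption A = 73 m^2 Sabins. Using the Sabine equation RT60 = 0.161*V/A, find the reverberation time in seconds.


RT60 = 0.161 * 1173 / 73 = 2.587 s


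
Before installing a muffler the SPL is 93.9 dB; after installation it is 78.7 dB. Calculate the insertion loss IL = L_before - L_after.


Insertion loss = SPL without muffler - SPL with muffler
IL = 93.9 - 78.7 = 15.2 dB


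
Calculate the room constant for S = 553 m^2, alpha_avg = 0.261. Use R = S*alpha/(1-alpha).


R = 553 * 0.261 / (1 - 0.261) = 195.31 m^2


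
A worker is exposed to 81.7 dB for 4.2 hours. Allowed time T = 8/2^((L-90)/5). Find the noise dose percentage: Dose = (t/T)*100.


T_allowed = 8 / 2^((81.7 - 90)/5) = 25.2813 hr
Dose = 4.2 / 25.2813 * 100 = 16.613 %


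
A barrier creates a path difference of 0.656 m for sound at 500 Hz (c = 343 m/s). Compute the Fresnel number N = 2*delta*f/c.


N = 2*delta*f/c = 2*delta/lambda, where lambda = c/f
lambda = 343 / 500 = 0.686 m
N = 2 * 0.656 / 0.686 = 1.9125


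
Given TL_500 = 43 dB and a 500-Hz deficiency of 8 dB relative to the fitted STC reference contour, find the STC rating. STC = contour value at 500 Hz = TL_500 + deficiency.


By ASTM E413, STC = value of the fitted reference contour at 500 Hz.
Contour value at 500 Hz = TL_500 + deficiency = 43 + 8 = 51
STC = 51
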